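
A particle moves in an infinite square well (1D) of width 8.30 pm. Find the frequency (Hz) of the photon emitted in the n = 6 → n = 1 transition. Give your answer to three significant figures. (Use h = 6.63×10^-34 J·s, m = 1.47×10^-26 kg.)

f = 2.86×10^15 Hz

E_1 = h²/(8mL²) = 5.426×10^-20 J and ΔE = (6² − 1²)E_1 = 1.899×10^-18 J.
f = ΔE/h = 1.899×10^-18/6.63×10^-34 = 2.86×10^15 Hz.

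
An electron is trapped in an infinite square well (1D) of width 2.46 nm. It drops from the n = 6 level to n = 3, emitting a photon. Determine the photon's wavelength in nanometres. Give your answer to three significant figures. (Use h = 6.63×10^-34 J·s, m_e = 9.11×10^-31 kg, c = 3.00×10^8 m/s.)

λ = 739 nm

E_1 = h²/(8m_eL²) = 9.967×10^-21 J, so ΔE = (6² − 3²)E_1 = 2.691×10^-19 J.
λ = hc/ΔE = (6.63×10^-34·3.00×10^8)/2.691×10^-19 = 7.39×10^-7 m = 739 nm.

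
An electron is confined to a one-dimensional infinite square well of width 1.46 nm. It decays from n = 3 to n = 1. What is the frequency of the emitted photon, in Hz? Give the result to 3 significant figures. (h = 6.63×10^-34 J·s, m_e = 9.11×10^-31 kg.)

f = 3.41×10^14 Hz

E_1 = h²/(8m_eL²) = 2.830×10^-20 J and ΔE = (3² − 1²)E_1 = 2.264×10^-19 J.
f = ΔE/h = 2.264×10^-19/6.63×10^-34 = 3.41×10^14 Hz.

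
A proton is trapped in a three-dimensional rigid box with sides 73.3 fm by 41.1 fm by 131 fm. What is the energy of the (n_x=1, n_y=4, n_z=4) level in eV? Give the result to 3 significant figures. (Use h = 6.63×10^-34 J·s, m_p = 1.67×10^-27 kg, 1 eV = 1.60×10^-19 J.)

E = 2.18×10^6 eV

For a 3D rectangular well E = (h²/8m_p)·Σ n_i²/L_i² = (6.63×10^-34)²/(8·1.67×10^-27) · [1²/(73.3 fm)² + 4²/(41.1 fm)² + 4²/(131 fm)²].
Evaluating gives E = 3.484×10^-13 J = 2.18×10^6 eV.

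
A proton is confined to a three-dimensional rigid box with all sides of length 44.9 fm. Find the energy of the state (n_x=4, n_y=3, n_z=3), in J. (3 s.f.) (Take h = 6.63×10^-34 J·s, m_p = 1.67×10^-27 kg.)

E = 5.55×10^-13 J

For a 3D rectangular well E = (h²/8m_p)·Σ n_i²/L_i² = (6.63×10^-34)²/(8·1.67×10^-27) · [4²/(44.9 fm)² + 3²/(44.9 fm)² + 3²/(44.9 fm)²].
Evaluating gives E = 5.55×10^-13 J.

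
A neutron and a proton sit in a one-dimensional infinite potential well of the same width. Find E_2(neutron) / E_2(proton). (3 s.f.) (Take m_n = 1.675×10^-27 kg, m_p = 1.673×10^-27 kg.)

E_n ∝ 1/m at fixed n and L, so the ratio is m_p/m_n = 1.673×10^-27/1.675×10^-27 = 0.999.

0.999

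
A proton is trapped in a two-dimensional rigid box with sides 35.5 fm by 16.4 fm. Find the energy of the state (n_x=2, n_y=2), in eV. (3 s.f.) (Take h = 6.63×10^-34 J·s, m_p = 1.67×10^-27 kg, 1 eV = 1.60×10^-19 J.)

For a 2D rectangular well E = (h²/8m_p)·Σ n_i²/L_i² = (6.63×10^-34)²/(8·1.67×10^-27) · [2²/(35.5 fm)² + 2²/(16.4 fm)²].
Evaluating gives E = 5.937×10^-13 J = 3.71×10^6 eV.

E = 3.71×10^6 eV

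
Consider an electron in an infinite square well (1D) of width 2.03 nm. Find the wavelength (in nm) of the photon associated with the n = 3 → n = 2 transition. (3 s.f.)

E_1 = h²/(8m_eL²) = 1.462×10^-20 J, so ΔE = (3² − 2²)E_1 = 7.310×10^-20 J.
λ = hc/ΔE = (6.626×10^-34·2.998×10^8)/7.310×10^-20 = 2.72×10^-6 m = 2.72×10^3 nm.

λ = 2.72×10^3 nm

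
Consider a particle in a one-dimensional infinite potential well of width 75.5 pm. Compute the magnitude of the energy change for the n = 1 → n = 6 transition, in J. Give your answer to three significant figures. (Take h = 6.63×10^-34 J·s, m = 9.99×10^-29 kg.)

E_1 = h²/(8mL²) = 9.649×10^-20 J.
|ΔE| = |1² − 6²|·E_1 = 35·9.649×10^-20 J = 3.38×10^-18 J.

|ΔE| = 3.38×10^-18 J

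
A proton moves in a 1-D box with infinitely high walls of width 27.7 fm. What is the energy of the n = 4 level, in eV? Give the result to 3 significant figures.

E_4 = 4.27×10^6 eV

For an infinite well E_n = n²h²/(8m_pL²), so E_1 = h²/(8m_pL²) = (6.626×10^-34)²/(8·1.673×10^-27·(2.77×10^-14 m)²) = 4.275×10^-14 J.
Then E_4 = 4²·E_1 = 16·4.275×10^-14 J = 6.840×10^-13 J.
Converting, E_4 = 6.840×10^-13 J / (1.602×10^-19 J/eV) = 4.27×10^6 eV.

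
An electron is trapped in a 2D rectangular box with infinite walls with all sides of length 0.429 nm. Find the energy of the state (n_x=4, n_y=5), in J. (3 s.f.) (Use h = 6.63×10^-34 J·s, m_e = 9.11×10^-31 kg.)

For a 2D rectangular well E = (h²/8m_e)·Σ n_i²/L_i² = (6.63×10^-34)²/(8·9.11×10^-31) · [4²/(0.429 nm)² + 5²/(0.429 nm)²].
Evaluating gives E = 1.34×10^-17 J.

E = 1.34×10^-17 J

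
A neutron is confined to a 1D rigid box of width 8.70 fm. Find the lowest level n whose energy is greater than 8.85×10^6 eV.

E_1 = h²/(8m_nL²) = 4.329×10^-13 J = 2.702×10^6 eV.
Need n² > 8.85×10^6/2.702×10^6 = 3.275, i.e. n > 1.810.
The smallest integer satisfying this is n = 2.

n = 2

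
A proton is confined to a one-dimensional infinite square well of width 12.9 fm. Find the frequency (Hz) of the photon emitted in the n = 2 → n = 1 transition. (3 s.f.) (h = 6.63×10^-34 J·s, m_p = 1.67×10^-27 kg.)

f = 8.95×10^20 Hz

E_1 = h²/(8m_pL²) = 1.977×10^-13 J and ΔE = (2² − 1²)E_1 = 5.931×10^-13 J.
f = ΔE/h = 5.931×10^-13/6.63×10^-34 = 8.95×10^20 Hz.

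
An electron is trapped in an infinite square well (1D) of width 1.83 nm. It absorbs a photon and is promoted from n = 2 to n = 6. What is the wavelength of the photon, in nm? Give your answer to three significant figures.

λ = 345 nm

E_1 = h²/(8m_eL²) = 1.799×10^-20 J, so ΔE = (6² − 2²)E_1 = 5.757×10^-19 J.
λ = hc/ΔE = (6.626×10^-34·2.998×10^8)/5.757×10^-19 = 3.45×10^-7 m = 345 nm.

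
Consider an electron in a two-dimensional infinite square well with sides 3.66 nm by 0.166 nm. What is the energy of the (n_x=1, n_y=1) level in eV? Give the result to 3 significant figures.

E = 13.7 eV

For a 2D rectangular well E = (h²/8m_e)·Σ n_i²/L_i² = (6.626×10^-34)²/(8·9.109×10^-31) · [1²/(3.66 nm)² + 1²/(0.166 nm)²].
Evaluating gives E = 2.191×10^-18 J = 13.7 eV.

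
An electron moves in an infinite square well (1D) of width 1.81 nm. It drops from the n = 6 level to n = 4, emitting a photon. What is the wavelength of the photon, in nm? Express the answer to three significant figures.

E_1 = h²/(8m_eL²) = 1.839×10^-20 J, so ΔE = (6² − 4²)E_1 = 3.678×10^-19 J.
λ = hc/ΔE = (6.626×10^-34·2.998×10^8)/3.678×10^-19 = 5.40×10^-7 m = 540 nm.

λ = 540 nm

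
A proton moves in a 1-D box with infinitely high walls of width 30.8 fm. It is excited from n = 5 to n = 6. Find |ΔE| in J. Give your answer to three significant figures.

|ΔE| = 3.80×10^-13 J

E_1 = h²/(8m_pL²) = 3.458×10^-14 J.
|ΔE| = |5² − 6²|·E_1 = 11·3.458×10^-14 J = 3.80×10^-13 J.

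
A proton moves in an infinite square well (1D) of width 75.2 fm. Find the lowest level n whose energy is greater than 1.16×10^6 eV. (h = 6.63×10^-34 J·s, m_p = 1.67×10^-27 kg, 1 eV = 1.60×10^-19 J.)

E_1 = h²/(8m_pL²) = 5.818×10^-15 J = 3.636×10^4 eV.
Need n² > 1.16×10^6/3.636×10^4 = 31.90, i.e. n > 5.648.
The smallest integer satisfying this is n = 6.

n = 6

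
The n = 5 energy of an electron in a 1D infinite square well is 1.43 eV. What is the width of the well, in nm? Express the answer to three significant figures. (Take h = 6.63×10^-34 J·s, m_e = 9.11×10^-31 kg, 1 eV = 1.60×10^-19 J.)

L = 2.57 nm

From E_n = n²h²/(8m_eL²), L = n·h/√(8m_eE_n).
E_5 = 1.43 eV = 2.288×10^-19 J, so L = 5·6.63×10^-34/√(8·9.11×10^-31·2.288×10^-19) = 2.57×10^-9 m = 2.57 nm.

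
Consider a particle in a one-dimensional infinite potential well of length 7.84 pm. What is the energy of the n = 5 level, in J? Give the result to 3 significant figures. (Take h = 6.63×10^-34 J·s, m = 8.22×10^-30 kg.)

For an infinite well E_n = n²h²/(8mL²), so E_1 = h²/(8mL²) = (6.63×10^-34)²/(8·8.22×10^-30·(7.84×10^-12 m)²) = 1.088×10^-16 J.
Then E_5 = 5²·E_1 = 25·1.088×10^-16 J = 2.72×10^-15 J.

E_5 = 2.72×10^-15 J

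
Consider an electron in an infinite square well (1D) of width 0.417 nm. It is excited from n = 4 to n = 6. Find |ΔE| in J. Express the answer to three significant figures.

|ΔE| = 6.93×10^-18 J

E_1 = h²/(8m_eL²) = 3.465×10^-19 J.
|ΔE| = |4² − 6²|·E_1 = 20·3.465×10^-19 J = 6.93×10^-18 J.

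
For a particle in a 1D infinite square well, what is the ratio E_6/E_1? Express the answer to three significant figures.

36.0

E_n ∝ n², so E_6/E_1 = 6²/1² = 36/1 = 36.0.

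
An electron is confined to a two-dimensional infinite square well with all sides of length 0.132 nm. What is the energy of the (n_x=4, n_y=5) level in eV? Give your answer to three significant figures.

For a 2D rectangular well E = (h²/8m_e)·Σ n_i²/L_i² = (6.626×10^-34)²/(8·9.109×10^-31) · [4²/(0.132 nm)² + 5²/(0.132 nm)²].
Evaluating gives E = 1.418×10^-16 J = 885 eV.

E = 885 eV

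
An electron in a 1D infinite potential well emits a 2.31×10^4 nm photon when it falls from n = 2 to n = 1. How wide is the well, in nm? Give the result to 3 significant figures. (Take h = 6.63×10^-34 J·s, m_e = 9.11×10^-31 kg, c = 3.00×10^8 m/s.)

The photon carries ΔE = hc/λ = 6.63×10^-34·3.00×10^8/2.31×10^-5 m = 8.610×10^-21 J.
Since ΔE = (2² − 1²)E_1, E_1 = 2.870×10^-21 J, and L = h/√(8m_eE_1) = 4.58×10^-9 m = 4.58 nm.

L = 4.58 nm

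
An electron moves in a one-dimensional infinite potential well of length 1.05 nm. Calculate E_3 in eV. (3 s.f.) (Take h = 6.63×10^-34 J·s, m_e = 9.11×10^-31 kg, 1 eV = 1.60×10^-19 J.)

E_3 = 3.08 eV

For an infinite well E_n = n²h²/(8m_eL²), so E_1 = h²/(8m_eL²) = (6.63×10^-34)²/(8·9.11×10^-31·(1.05×10^-9 m)²) = 5.471×10^-20 J.
Then E_3 = 3²·E_1 = 9·5.471×10^-20 J = 4.924×10^-19 J.
Converting, E_3 = 4.924×10^-19 J / (1.60×10^-19 J/eV) = 3.08 eV.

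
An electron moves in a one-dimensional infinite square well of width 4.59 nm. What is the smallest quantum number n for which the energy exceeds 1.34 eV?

E_1 = h²/(8m_eL²) = 2.860×10^-21 J = 0.01785 eV.
Need n² > 1.34/0.01785 = 75.07, i.e. n > 8.664.
The smallest integer satisfying this is n = 9.

n = 9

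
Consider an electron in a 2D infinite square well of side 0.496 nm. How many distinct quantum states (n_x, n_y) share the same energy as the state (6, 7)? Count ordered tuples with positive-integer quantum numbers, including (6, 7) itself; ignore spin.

degeneracy = 4

The level has n_x² + n_y² = 85. The ordered positive-integer solutions are (2, 9), (6, 7), (7, 6), (9, 2).
That gives 4 states.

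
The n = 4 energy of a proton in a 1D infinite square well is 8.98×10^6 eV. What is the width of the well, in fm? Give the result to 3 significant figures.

From E_n = n²h²/(8m_pL²), L = n·h/√(8m_pE_n).
E_4 = 8.98×10^6 eV = 1.439×10^-12 J, so L = 4·6.626×10^-34/√(8·1.673×10^-27·1.439×10^-12) = 1.91×10^-14 m = 19.1 fm.

L = 19.1 fm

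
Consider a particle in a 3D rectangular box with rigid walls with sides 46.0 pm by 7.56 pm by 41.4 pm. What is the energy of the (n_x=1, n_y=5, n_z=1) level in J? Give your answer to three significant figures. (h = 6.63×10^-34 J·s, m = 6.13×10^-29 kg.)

E = 3.93×10^-16 J

For a 3D rectangular well E = (h²/8m)·Σ n_i²/L_i² = (6.63×10^-34)²/(8·6.13×10^-29) · [1²/(46.0 pm)² + 5²/(7.56 pm)² + 1²/(41.4 pm)²].
Evaluating gives E = 3.93×10^-16 J.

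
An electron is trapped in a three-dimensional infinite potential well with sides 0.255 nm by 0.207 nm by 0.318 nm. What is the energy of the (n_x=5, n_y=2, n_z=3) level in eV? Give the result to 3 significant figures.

For a 3D rectangular well E = (h²/8m_e)·Σ n_i²/L_i² = (6.626×10^-34)²/(8·9.109×10^-31) · [5²/(0.255 nm)² + 2²/(0.207 nm)² + 3²/(0.318 nm)²].
Evaluating gives E = 3.415×10^-17 J = 213 eV.

E = 213 eV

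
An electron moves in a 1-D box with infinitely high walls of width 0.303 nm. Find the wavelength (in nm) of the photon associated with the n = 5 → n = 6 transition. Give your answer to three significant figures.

E_1 = h²/(8m_eL²) = 6.562×10^-19 J, so ΔE = (6² − 5²)E_1 = 7.218×10^-18 J.
λ = hc/ΔE = (6.626×10^-34·2.998×10^8)/7.218×10^-18 = 2.75×10^-8 m = 27.5 nm.

λ = 27.5 nm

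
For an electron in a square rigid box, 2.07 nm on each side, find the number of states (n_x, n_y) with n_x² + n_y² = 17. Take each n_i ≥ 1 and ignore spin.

The level has n_x² + n_y² = 17. The ordered positive-integer solutions are (1, 4), (4, 1).
That gives 2 states.

degeneracy = 2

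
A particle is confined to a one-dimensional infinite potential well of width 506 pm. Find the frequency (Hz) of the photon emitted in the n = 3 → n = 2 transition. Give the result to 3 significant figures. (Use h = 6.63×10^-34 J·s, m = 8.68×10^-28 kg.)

E_1 = h²/(8mL²) = 2.472×10^-22 J and ΔE = (3² − 2²)E_1 = 1.236×10^-21 J.
f = ΔE/h = 1.236×10^-21/6.63×10^-34 = 1.86×10^12 Hz.

f = 1.86×10^12 Hz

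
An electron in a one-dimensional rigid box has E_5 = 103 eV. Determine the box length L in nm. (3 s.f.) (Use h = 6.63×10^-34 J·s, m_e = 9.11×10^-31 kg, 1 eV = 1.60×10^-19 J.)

L = 0.302 nm

From E_n = n²h²/(8m_eL²), L = n·h/√(8m_eE_n).
E_5 = 103 eV = 1.648×10^-17 J, so L = 5·6.63×10^-34/√(8·9.11×10^-31·1.648×10^-17) = 3.02×10^-10 m = 0.302 nm.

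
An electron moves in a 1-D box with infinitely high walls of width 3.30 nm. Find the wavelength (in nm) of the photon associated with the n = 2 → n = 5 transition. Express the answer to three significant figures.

E_1 = h²/(8m_eL²) = 5.532×10^-21 J, so ΔE = (5² − 2²)E_1 = 1.162×10^-19 J.
λ = hc/ΔE = (6.626×10^-34·2.998×10^8)/1.162×10^-19 = 1.71×10^-6 m = 1.71×10^3 nm.

λ = 1.71×10^3 nm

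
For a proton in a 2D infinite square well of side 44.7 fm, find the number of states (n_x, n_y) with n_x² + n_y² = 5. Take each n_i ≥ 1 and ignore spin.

The level has n_x² + n_y² = 5. The ordered positive-integer solutions are (1, 2), (2, 1).
That gives 2 states.

degeneracy = 2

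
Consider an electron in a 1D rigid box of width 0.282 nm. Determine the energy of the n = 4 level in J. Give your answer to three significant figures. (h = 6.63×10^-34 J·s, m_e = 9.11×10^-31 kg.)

E_4 = 1.21×10^-17 J

For an infinite well E_n = n²h²/(8m_eL²), so E_1 = h²/(8m_eL²) = (6.63×10^-34)²/(8·9.11×10^-31·(2.82×10^-10 m)²) = 7.584×10^-19 J.
Then E_4 = 4²·E_1 = 16·7.584×10^-19 J = 1.21×10^-17 J.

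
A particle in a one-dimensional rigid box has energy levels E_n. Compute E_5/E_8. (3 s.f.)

0.391

E_n ∝ n², so E_5/E_8 = 5²/8² = 25/64 = 0.391.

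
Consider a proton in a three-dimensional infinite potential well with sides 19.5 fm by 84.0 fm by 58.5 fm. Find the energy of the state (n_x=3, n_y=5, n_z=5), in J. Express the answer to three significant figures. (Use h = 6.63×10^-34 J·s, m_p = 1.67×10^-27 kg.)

For a 3D rectangular well E = (h²/8m_p)·Σ n_i²/L_i² = (6.63×10^-34)²/(8·1.67×10^-27) · [3²/(19.5 fm)² + 5²/(84.0 fm)² + 5²/(58.5 fm)²].
Evaluating gives E = 1.14×10^-12 J.

E = 1.14×10^-12 J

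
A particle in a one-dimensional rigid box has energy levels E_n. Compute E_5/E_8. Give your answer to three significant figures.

E_n ∝ n², so E_5/E_8 = 5²/8² = 25/64 = 0.391.

0.391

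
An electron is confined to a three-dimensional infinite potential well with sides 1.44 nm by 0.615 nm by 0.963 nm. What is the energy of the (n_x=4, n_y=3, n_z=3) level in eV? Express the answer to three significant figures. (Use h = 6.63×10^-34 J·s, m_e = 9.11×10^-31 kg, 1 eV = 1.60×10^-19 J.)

For a 3D rectangular well E = (h²/8m_e)·Σ n_i²/L_i² = (6.63×10^-34)²/(8·9.11×10^-31) · [4²/(1.44 nm)² + 3²/(0.615 nm)² + 3²/(0.963 nm)²].
Evaluating gives E = 2.486×10^-18 J = 15.5 eV.

E = 15.5 eV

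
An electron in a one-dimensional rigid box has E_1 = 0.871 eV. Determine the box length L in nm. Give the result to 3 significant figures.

From E_n = n²h²/(8m_eL²), L = n·h/√(8m_eE_n).
E_1 = 0.871 eV = 1.395×10^-19 J, so L = 1·6.626×10^-34/√(8·9.109×10^-31·1.395×10^-19) = 6.57×10^-10 m = 0.657 nm.

L = 0.657 nm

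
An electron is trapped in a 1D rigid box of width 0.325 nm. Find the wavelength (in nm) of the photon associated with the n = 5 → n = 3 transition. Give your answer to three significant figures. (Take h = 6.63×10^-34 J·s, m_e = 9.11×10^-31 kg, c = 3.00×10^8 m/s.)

E_1 = h²/(8m_eL²) = 5.710×10^-19 J, so ΔE = (5² − 3²)E_1 = 9.136×10^-18 J.
λ = hc/ΔE = (6.63×10^-34·3.00×10^8)/9.136×10^-18 = 2.18×10^-8 m = 21.8 nm.

λ = 21.8 nm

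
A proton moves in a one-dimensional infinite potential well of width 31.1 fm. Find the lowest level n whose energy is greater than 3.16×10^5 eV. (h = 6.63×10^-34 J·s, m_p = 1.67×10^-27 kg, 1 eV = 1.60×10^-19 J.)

E_1 = h²/(8m_pL²) = 3.402×10^-14 J = 2.126×10^5 eV.
Need n² > 3.16×10^5/2.126×10^5 = 1.486, i.e. n > 1.219.
The smallest integer satisfying this is n = 2.

n = 2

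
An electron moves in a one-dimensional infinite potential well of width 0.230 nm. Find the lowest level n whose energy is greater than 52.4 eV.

E_1 = h²/(8m_eL²) = 1.139×10^-18 J = 7.110 eV.
Need n² > 52.4/7.110 = 7.370, i.e. n > 2.715.
The smallest integer satisfying this is n = 3.

n = 3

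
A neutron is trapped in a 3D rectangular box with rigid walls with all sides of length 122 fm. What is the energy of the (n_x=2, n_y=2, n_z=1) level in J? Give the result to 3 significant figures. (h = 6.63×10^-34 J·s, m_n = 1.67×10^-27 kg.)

E = 1.99×10^-14 J

For a 3D rectangular well E = (h²/8m_n)·Σ n_i²/L_i² = (6.63×10^-34)²/(8·1.67×10^-27) · [2²/(122 fm)² + 2²/(122 fm)² + 1²/(122 fm)²].
Evaluating gives E = 1.99×10^-14 J.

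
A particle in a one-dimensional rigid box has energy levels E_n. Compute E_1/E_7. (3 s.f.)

E_n ∝ n², so E_1/E_7 = 1²/7² = 1/49 = 0.0204.

0.0204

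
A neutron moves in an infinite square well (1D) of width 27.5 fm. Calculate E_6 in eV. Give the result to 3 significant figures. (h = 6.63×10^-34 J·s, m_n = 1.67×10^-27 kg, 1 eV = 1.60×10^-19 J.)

For an infinite well E_n = n²h²/(8m_nL²), so E_1 = h²/(8m_nL²) = (6.63×10^-34)²/(8·1.67×10^-27·(2.75×10^-14 m)²) = 4.351×10^-14 J.
Then E_6 = 6²·E_1 = 36·4.351×10^-14 J = 1.566×10^-12 J.
Converting, E_6 = 1.566×10^-12 J / (1.60×10^-19 J/eV) = 9.79×10^6 eV.

E_6 = 9.79×10^6 eV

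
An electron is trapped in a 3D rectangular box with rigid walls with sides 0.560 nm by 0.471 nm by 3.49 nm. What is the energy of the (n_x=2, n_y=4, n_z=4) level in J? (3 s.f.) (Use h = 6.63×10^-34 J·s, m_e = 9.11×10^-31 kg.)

For a 3D rectangular well E = (h²/8m_e)·Σ n_i²/L_i² = (6.63×10^-34)²/(8·9.11×10^-31) · [2²/(0.560 nm)² + 4²/(0.471 nm)² + 4²/(3.49 nm)²].
Evaluating gives E = 5.20×10^-18 J.

E = 5.20×10^-18 J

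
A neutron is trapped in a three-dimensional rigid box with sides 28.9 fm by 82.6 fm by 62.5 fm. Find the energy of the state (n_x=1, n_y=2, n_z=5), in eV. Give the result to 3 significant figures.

E = 1.67×10^6 eV

For a 3D rectangular well E = (h²/8m_n)·Σ n_i²/L_i² = (6.626×10^-34)²/(8·1.675×10^-27) · [1²/(28.9 fm)² + 2²/(82.6 fm)² + 5²/(62.5 fm)²].
Evaluating gives E = 2.681×10^-13 J = 1.67×10^6 eV.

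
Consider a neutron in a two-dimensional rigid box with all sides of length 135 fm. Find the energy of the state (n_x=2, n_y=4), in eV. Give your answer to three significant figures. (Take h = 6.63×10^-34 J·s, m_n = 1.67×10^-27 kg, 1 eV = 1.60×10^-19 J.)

For a 2D rectangular well E = (h²/8m_n)·Σ n_i²/L_i² = (6.63×10^-34)²/(8·1.67×10^-27) · [2²/(135 fm)² + 4²/(135 fm)²].
Evaluating gives E = 3.611×10^-14 J = 2.26×10^5 eV.

E = 2.26×10^5 eV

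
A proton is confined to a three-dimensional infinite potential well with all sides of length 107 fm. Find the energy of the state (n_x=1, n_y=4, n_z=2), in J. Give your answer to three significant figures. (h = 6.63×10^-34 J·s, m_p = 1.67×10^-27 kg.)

For a 3D rectangular well E = (h²/8m_p)·Σ n_i²/L_i² = (6.63×10^-34)²/(8·1.67×10^-27) · [1²/(107 fm)² + 4²/(107 fm)² + 2²/(107 fm)²].
Evaluating gives E = 6.03×10^-14 J.

E = 6.03×10^-14 J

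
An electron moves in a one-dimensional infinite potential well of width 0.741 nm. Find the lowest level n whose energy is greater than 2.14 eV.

E_1 = h²/(8m_eL²) = 1.097×10^-19 J = 0.6848 eV.
Need n² > 2.14/0.6848 = 3.125, i.e. n > 1.768.
The smallest integer satisfying this is n = 2.

n = 2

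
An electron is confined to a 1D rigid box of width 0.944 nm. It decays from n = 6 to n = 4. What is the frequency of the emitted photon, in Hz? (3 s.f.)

E_1 = h²/(8m_eL²) = 6.761×10^-20 J and ΔE = (6² − 4²)E_1 = 1.352×10^-18 J.
f = ΔE/h = 1.352×10^-18/6.626×10^-34 = 2.04×10^15 Hz.

f = 2.04×10^15 Hz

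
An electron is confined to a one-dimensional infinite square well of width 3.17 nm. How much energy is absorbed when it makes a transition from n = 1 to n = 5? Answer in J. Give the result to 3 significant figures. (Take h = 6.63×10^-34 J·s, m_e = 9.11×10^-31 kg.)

E_1 = h²/(8m_eL²) = 6.002×10^-21 J.
|ΔE| = |1² − 5²|·E_1 = 24·6.002×10^-21 J = 1.44×10^-19 J.

|ΔE| = 1.44×10^-19 J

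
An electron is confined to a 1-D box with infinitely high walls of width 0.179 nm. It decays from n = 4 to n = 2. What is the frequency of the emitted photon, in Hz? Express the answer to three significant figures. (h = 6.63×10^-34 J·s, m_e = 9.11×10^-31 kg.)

f = 3.41×10^16 Hz

E_1 = h²/(8m_eL²) = 1.882×10^-18 J and ΔE = (4² − 2²)E_1 = 2.258×10^-17 J.
f = ΔE/h = 2.258×10^-17/6.63×10^-34 = 3.41×10^16 Hz.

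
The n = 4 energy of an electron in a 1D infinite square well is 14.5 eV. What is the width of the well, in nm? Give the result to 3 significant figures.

L = 0.644 nm

From E_n = n²h²/(8m_eL²), L = n·h/√(8m_eE_n).
E_4 = 14.5 eV = 2.323×10^-18 J, so L = 4·6.626×10^-34/√(8·9.109×10^-31·2.323×10^-18) = 6.44×10^-10 m = 0.644 nm.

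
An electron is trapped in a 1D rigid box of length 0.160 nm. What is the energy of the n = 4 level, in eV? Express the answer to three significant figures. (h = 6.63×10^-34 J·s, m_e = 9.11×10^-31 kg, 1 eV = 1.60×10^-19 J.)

For an infinite well E_n = n²h²/(8m_eL²), so E_1 = h²/(8m_eL²) = (6.63×10^-34)²/(8·9.11×10^-31·(1.60×10^-10 m)²) = 2.356×10^-18 J.
Then E_4 = 4²·E_1 = 16·2.356×10^-18 J = 3.770×10^-17 J.
Converting, E_4 = 3.770×10^-17 J / (1.60×10^-19 J/eV) = 236 eV.

E_4 = 236 eV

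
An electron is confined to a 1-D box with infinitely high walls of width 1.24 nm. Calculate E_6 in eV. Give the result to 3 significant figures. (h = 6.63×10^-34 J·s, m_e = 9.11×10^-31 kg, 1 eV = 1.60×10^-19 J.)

For an infinite well E_n = n²h²/(8m_eL²), so E_1 = h²/(8m_eL²) = (6.63×10^-34)²/(8·9.11×10^-31·(1.24×10^-9 m)²) = 3.923×10^-20 J.
Then E_6 = 6²·E_1 = 36·3.923×10^-20 J = 1.412×10^-18 J.
Converting, E_6 = 1.412×10^-18 J / (1.60×10^-19 J/eV) = 8.83 eV.

E_6 = 8.83 eV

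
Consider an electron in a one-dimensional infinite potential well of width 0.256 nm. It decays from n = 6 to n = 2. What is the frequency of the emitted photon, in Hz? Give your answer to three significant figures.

E_1 = h²/(8m_eL²) = 9.193×10^-19 J and ΔE = (6² − 2²)E_1 = 2.942×10^-17 J.
f = ΔE/h = 2.942×10^-17/6.626×10^-34 = 4.44×10^16 Hz.

f = 4.44×10^16 Hz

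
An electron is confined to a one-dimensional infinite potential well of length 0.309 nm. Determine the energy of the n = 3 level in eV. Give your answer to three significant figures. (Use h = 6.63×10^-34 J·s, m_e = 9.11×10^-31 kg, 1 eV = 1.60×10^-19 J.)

For an infinite well E_n = n²h²/(8m_eL²), so E_1 = h²/(8m_eL²) = (6.63×10^-34)²/(8·9.11×10^-31·(3.09×10^-10 m)²) = 6.317×10^-19 J.
Then E_3 = 3²·E_1 = 9·6.317×10^-19 J = 5.685×10^-18 J.
Converting, E_3 = 5.685×10^-18 J / (1.60×10^-19 J/eV) = 35.5 eV.

E_3 = 35.5 eV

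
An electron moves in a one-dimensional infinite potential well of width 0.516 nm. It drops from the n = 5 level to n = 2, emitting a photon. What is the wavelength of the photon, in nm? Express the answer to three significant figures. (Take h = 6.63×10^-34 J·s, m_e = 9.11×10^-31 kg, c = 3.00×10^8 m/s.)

λ = 41.8 nm

E_1 = h²/(8m_eL²) = 2.265×10^-19 J, so ΔE = (5² − 2²)E_1 = 4.757×10^-18 J.
λ = hc/ΔE = (6.63×10^-34·3.00×10^8)/4.757×10^-18 = 4.18×10^-8 m = 41.8 nm.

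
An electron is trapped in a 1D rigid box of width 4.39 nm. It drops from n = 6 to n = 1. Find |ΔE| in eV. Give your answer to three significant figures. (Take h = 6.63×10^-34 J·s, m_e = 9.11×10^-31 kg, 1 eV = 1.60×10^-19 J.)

E_1 = h²/(8m_eL²) = 3.130×10^-21 J.
|ΔE| = |6² − 1²|·E_1 = 35·3.130×10^-21 J = 1.096×10^-19 J = 0.685 eV.

|ΔE| = 0.685 eV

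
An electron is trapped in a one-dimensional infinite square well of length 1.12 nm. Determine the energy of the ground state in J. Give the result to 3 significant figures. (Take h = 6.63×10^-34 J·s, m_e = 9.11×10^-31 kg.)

E_1 = 4.81×10^-20 J

For an infinite well E_n = n²h²/(8m_eL²), so E_1 = h²/(8m_eL²) = (6.63×10^-34)²/(8·9.11×10^-31·(1.12×10^-9 m)²) = 4.808×10^-20 J.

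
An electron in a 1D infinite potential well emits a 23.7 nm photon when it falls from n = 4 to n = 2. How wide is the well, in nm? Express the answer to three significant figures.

L = 0.294 nm

The photon carries ΔE = hc/λ = 6.626×10^-34·2.998×10^8/2.37×10^-8 m = 8.382×10^-18 J.
Since ΔE = (4² − 2²)E_1, E_1 = 6.985×10^-19 J, and L = h/√(8m_eE_1) = 2.94×10^-10 m = 0.294 nm.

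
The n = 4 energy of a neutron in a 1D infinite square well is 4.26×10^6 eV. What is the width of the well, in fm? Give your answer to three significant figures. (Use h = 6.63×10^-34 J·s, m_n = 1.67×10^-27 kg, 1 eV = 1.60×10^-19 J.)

From E_n = n²h²/(8m_nL²), L = n·h/√(8m_nE_n).
E_4 = 4.26×10^6 eV = 6.816×10^-13 J, so L = 4·6.63×10^-34/√(8·1.67×10^-27·6.816×10^-13) = 2.78×10^-14 m = 27.8 fm.

L = 27.8 fm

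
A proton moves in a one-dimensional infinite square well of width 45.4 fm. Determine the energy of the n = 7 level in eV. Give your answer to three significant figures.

E_7 = 4.87×10^6 eV

For an infinite well E_n = n²h²/(8m_pL²), so E_1 = h²/(8m_pL²) = (6.626×10^-34)²/(8·1.673×10^-27·(4.54×10^-14 m)²) = 1.591×10^-14 J.
Then E_7 = 7²·E_1 = 49·1.591×10^-14 J = 7.796×10^-13 J.
Converting, E_7 = 7.796×10^-13 J / (1.602×10^-19 J/eV) = 4.87×10^6 eV.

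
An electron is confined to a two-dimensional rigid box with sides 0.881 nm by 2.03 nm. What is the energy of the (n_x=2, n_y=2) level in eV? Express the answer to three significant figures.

For a 2D rectangular well E = (h²/8m_e)·Σ n_i²/L_i² = (6.626×10^-34)²/(8·9.109×10^-31) · [2²/(0.881 nm)² + 2²/(2.03 nm)²].
Evaluating gives E = 3.690×10^-19 J = 2.30 eV.

E = 2.30 eV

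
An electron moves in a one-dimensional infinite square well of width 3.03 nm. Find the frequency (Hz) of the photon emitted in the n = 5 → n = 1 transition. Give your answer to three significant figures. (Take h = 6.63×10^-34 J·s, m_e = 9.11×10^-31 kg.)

f = 2.38×10^14 Hz

E_1 = h²/(8m_eL²) = 6.570×10^-21 J and ΔE = (5² − 1²)E_1 = 1.577×10^-19 J.
f = ΔE/h = 1.577×10^-19/6.63×10^-34 = 2.38×10^14 Hz.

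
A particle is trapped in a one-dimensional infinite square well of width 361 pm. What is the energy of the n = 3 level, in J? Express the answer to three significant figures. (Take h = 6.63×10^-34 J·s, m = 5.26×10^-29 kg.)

E_3 = 7.21×10^-20 J

For an infinite well E_n = n²h²/(8mL²), so E_1 = h²/(8mL²) = (6.63×10^-34)²/(8·5.26×10^-29·(3.61×10^-10 m)²) = 8.016×10^-21 J.
Then E_3 = 3²·E_1 = 9·8.016×10^-21 J = 7.21×10^-20 J.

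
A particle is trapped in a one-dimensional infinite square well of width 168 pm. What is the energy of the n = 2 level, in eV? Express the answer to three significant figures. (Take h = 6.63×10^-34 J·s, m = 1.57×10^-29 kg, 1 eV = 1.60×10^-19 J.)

E_2 = 3.10 eV

For an infinite well E_n = n²h²/(8mL²), so E_1 = h²/(8mL²) = (6.63×10^-34)²/(8·1.57×10^-29·(1.68×10^-10 m)²) = 1.240×10^-19 J.
Then E_2 = 2²·E_1 = 4·1.240×10^-19 J = 4.960×10^-19 J.
Converting, E_2 = 4.960×10^-19 J / (1.60×10^-19 J/eV) = 3.10 eV.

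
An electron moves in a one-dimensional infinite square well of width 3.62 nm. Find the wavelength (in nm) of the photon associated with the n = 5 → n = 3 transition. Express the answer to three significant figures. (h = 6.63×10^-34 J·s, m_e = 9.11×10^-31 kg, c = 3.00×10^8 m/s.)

λ = 2.70×10^3 nm

E_1 = h²/(8m_eL²) = 4.603×10^-21 J, so ΔE = (5² − 3²)E_1 = 7.365×10^-20 J.
λ = hc/ΔE = (6.63×10^-34·3.00×10^8)/7.365×10^-20 = 2.70×10^-6 m = 2.70×10^3 nm.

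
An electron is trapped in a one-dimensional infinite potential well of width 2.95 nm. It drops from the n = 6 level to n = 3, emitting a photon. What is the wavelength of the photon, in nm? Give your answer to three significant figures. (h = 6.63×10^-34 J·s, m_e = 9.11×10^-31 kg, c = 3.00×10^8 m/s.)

λ = 1.06×10^3 nm

E_1 = h²/(8m_eL²) = 6.931×10^-21 J, so ΔE = (6² − 3²)E_1 = 1.871×10^-19 J.
λ = hc/ΔE = (6.63×10^-34·3.00×10^8)/1.871×10^-19 = 1.06×10^-6 m = 1.06×10^3 nm.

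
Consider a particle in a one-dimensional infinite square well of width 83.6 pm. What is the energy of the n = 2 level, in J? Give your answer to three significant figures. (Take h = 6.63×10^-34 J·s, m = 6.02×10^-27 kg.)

For an infinite well E_n = n²h²/(8mL²), so E_1 = h²/(8mL²) = (6.63×10^-34)²/(8·6.02×10^-27·(8.36×10^-11 m)²) = 1.306×10^-21 J.
Then E_2 = 2²·E_1 = 4·1.306×10^-21 J = 5.22×10^-21 J.

E_2 = 5.22×10^-21 J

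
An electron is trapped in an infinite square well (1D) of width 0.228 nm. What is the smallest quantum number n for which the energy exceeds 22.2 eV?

n = 2

E_1 = h²/(8m_eL²) = 1.159×10^-18 J = 7.235 eV.
Need n² > 22.2/7.235 = 3.068, i.e. n > 1.752.
The smallest integer satisfying this is n = 2.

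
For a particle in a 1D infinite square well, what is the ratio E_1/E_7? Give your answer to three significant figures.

E_n ∝ n², so E_1/E_7 = 1²/7² = 1/49 = 0.0204.

0.0204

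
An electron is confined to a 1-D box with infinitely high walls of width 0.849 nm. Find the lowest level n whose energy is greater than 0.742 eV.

E_1 = h²/(8m_eL²) = 8.358×10^-20 J = 0.5217 eV.
Need n² > 0.742/0.5217 = 1.422, i.e. n > 1.192.
The smallest integer satisfying this is n = 2.

n = 2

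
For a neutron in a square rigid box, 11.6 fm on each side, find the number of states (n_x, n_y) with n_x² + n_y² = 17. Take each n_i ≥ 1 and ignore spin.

The level has n_x² + n_y² = 17. The ordered positive-integer solutions are (1, 4), (4, 1).
That gives 2 states.

degeneracy = 2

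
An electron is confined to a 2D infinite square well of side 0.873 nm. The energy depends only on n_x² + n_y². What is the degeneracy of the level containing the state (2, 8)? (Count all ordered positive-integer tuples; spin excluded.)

The level has n_x² + n_y² = 68. The ordered positive-integer solutions are (2, 8), (8, 2).
That gives 2 states.

degeneracy = 2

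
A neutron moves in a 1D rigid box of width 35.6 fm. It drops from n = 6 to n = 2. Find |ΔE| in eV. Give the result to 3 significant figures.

E_1 = h²/(8m_nL²) = 2.585×10^-14 J.
|ΔE| = |6² − 2²|·E_1 = 32·2.585×10^-14 J = 8.272×10^-13 J = 5.16×10^6 eV.

|ΔE| = 5.16×10^6 eV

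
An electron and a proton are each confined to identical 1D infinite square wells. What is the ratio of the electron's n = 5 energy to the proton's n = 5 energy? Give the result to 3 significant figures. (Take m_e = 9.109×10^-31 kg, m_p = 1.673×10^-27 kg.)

1.84×10^3

E_n ∝ 1/m at fixed n and L, so the ratio is m_p/m_e = 1.673×10^-27/9.109×10^-31 = 1.84×10^3.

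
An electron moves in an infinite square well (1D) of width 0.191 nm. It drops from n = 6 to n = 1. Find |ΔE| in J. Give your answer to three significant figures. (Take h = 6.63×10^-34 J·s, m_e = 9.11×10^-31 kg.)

E_1 = h²/(8m_eL²) = 1.653×10^-18 J.
|ΔE| = |6² − 1²|·E_1 = 35·1.653×10^-18 J = 5.79×10^-17 J.

|ΔE| = 5.79×10^-17 J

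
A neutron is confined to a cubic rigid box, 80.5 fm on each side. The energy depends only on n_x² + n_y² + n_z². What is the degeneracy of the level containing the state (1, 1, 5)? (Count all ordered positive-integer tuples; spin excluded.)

degeneracy = 4

The level has n_x² + n_y² + n_z² = 27. The ordered positive-integer solutions are (1, 1, 5), (1, 5, 1), (3, 3, 3), (5, 1, 1).
That gives 4 states.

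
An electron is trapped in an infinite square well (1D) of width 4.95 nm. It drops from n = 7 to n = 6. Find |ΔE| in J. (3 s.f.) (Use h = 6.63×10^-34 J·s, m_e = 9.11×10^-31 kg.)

E_1 = h²/(8m_eL²) = 2.462×10^-21 J.
|ΔE| = |7² − 6²|·E_1 = 13·2.462×10^-21 J = 3.20×10^-20 J.

|ΔE| = 3.20×10^-20 J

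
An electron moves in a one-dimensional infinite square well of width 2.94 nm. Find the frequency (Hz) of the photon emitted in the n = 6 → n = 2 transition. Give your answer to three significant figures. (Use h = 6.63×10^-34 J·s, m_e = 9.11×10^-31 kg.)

E_1 = h²/(8m_eL²) = 6.978×10^-21 J and ΔE = (6² − 2²)E_1 = 2.233×10^-19 J.
f = ΔE/h = 2.233×10^-19/6.63×10^-34 = 3.37×10^14 Hz.

f = 3.37×10^14 Hz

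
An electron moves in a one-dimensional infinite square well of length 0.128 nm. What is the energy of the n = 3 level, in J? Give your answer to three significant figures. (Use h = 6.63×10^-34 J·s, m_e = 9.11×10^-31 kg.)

For an infinite well E_n = n²h²/(8m_eL²), so E_1 = h²/(8m_eL²) = (6.63×10^-34)²/(8·9.11×10^-31·(1.28×10^-10 m)²) = 3.681×10^-18 J.
Then E_3 = 3²·E_1 = 9·3.681×10^-18 J = 3.31×10^-17 J.

E_3 = 3.31×10^-17 J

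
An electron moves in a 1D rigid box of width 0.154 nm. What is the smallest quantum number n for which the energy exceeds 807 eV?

n = 8

E_1 = h²/(8m_eL²) = 2.540×10^-18 J = 15.86 eV.
Need n² > 807/15.86 = 50.88, i.e. n > 7.133.
The smallest integer satisfying this is n = 8.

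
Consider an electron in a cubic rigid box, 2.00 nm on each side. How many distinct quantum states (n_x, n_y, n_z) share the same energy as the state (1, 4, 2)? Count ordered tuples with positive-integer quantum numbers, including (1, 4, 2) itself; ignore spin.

degeneracy = 6

The level has n_x² + n_y² + n_z² = 21. The ordered positive-integer solutions are (1, 2, 4), (1, 4, 2), (2, 1, 4), (2, 4, 1), (4, 1, 2), (4, 2, 1).
That gives 6 states.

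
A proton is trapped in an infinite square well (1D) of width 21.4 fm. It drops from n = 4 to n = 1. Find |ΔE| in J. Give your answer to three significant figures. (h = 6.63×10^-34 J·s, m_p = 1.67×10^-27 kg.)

|ΔE| = 1.08×10^-12 J

E_1 = h²/(8m_pL²) = 7.184×10^-14 J.
|ΔE| = |4² − 1²|·E_1 = 15·7.184×10^-14 J = 1.08×10^-12 J.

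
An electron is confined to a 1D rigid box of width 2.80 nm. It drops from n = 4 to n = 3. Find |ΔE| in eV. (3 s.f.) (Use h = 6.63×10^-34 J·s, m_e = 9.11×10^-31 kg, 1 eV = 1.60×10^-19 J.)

|ΔE| = 0.337 eV

E_1 = h²/(8m_eL²) = 7.693×10^-21 J.
|ΔE| = |4² − 3²|·E_1 = 7·7.693×10^-21 J = 5.385×10^-20 J = 0.337 eV.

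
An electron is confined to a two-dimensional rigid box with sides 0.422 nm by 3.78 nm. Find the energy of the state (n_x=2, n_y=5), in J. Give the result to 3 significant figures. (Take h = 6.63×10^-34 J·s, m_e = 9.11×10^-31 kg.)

For a 2D rectangular well E = (h²/8m_e)·Σ n_i²/L_i² = (6.63×10^-34)²/(8·9.11×10^-31) · [2²/(0.422 nm)² + 5²/(3.78 nm)²].
Evaluating gives E = 1.46×10^-18 J.

E = 1.46×10^-18 J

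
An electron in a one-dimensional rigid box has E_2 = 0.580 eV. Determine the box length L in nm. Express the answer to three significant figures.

L = 1.61 nm

From E_n = n²h²/(8m_eL²), L = n·h/√(8m_eE_n).
E_2 = 0.580 eV = 9.292×10^-20 J, so L = 2·6.626×10^-34/√(8·9.109×10^-31·9.292×10^-20) = 1.61×10^-9 m = 1.61 nm.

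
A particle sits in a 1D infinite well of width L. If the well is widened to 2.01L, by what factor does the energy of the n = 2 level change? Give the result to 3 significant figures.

0.248

E_n ∝ 1/L², so the energy scales by 1/2.01² = 0.248.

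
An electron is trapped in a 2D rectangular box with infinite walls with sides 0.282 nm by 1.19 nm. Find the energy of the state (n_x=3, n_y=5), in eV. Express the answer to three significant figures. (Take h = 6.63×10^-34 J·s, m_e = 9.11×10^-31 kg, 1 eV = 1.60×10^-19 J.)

For a 2D rectangular well E = (h²/8m_e)·Σ n_i²/L_i² = (6.63×10^-34)²/(8·9.11×10^-31) · [3²/(0.282 nm)² + 5²/(1.19 nm)²].
Evaluating gives E = 7.891×10^-18 J = 49.3 eV.

E = 49.3 eV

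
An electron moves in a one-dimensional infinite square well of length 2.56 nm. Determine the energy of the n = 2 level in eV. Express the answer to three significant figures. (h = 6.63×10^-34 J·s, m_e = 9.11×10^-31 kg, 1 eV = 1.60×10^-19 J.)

E_2 = 0.230 eV

For an infinite well E_n = n²h²/(8m_eL²), so E_1 = h²/(8m_eL²) = (6.63×10^-34)²/(8·9.11×10^-31·(2.56×10^-9 m)²) = 9.203×10^-21 J.
Then E_2 = 2²·E_1 = 4·9.203×10^-21 J = 3.681×10^-20 J.
Converting, E_2 = 3.681×10^-20 J / (1.60×10^-19 J/eV) = 0.230 eV.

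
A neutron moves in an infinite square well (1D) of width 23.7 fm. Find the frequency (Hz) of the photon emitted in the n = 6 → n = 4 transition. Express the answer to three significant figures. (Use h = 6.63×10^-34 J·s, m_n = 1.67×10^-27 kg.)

E_1 = h²/(8m_nL²) = 5.858×10^-14 J and ΔE = (6² − 4²)E_1 = 1.172×10^-12 J.
f = ΔE/h = 1.172×10^-12/6.63×10^-34 = 1.77×10^21 Hz.

f = 1.77×10^21 Hz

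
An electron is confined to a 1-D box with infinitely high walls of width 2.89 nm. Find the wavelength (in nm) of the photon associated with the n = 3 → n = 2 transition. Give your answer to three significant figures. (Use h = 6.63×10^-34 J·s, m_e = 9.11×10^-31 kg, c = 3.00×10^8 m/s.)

E_1 = h²/(8m_eL²) = 7.221×10^-21 J, so ΔE = (3² − 2²)E_1 = 3.611×10^-20 J.
λ = hc/ΔE = (6.63×10^-34·3.00×10^8)/3.611×10^-20 = 5.51×10^-6 m = 5.51×10^3 nm.

λ = 5.51×10^3 nm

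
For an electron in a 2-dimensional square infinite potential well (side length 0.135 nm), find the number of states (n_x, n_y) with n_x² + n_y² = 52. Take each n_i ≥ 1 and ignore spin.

degeneracy = 2

The level has n_x² + n_y² = 52. The ordered positive-integer solutions are (4, 6), (6, 4).
That gives 2 states.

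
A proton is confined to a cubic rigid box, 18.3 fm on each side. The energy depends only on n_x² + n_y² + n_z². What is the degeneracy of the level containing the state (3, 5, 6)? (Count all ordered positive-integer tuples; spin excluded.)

degeneracy = 6

The level has n_x² + n_y² + n_z² = 70. The ordered positive-integer solutions are (3, 5, 6), (3, 6, 5), (5, 3, 6), (5, 6, 3), (6, 3, 5), (6, 5, 3).
That gives 6 states.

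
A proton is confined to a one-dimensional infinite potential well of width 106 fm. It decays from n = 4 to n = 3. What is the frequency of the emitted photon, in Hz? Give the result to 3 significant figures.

f = 3.08×10^19 Hz

E_1 = h²/(8m_pL²) = 2.919×10^-15 J and ΔE = (4² − 3²)E_1 = 2.043×10^-14 J.
f = ΔE/h = 2.043×10^-14/6.626×10^-34 = 3.08×10^19 Hz.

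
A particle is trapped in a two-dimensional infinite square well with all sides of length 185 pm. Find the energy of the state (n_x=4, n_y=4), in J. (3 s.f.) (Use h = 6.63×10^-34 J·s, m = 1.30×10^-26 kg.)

For a 2D rectangular well E = (h²/8m)·Σ n_i²/L_i² = (6.63×10^-34)²/(8·1.30×10^-26) · [4²/(185 pm)² + 4²/(185 pm)²].
Evaluating gives E = 3.95×10^-21 J.

E = 3.95×10^-21 J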